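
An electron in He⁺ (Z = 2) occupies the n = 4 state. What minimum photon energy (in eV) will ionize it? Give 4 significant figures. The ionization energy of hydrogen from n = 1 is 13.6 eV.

3.400 eV

E_n = −13.6 Z²/n² = −54.40/n² eV for Z = 2.
E_4 = −54.40/16 = −3.400 eV, so ionization (to E = 0) requires 3.400 eV.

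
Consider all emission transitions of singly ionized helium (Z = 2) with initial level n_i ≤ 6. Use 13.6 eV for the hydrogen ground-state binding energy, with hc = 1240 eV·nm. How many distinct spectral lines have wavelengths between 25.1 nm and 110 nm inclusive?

4

Enumerate all n_i → n_f pairs with 1 ≤ n_f < n_i ≤ 6 and compute λ = 1240 / [13.6·4·(1/n_f² − 1/n_i²)].
Lines falling in [25.1, 110] nm: 3→1 (25.64 nm), 2→1 (30.39 nm), 6→2 (102.6 nm), 5→2 (108.5 nm).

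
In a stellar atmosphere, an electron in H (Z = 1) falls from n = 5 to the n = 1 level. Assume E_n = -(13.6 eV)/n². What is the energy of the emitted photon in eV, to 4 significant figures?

E_5 = −13.60/25 = −0.5440 eV and E_1 = −13.60/1 = −13.60 eV.
The photon energy is |E_5 − E_1| = 13.06 eV.

13.06 eV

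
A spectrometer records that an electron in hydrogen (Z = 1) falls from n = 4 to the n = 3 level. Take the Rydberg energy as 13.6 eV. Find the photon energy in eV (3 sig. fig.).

E_4 = −13.60/16 = −0.8500 eV and E_3 = −13.60/9 = −1.511 eV.
The photon energy is |E_4 − E_3| = 0.661 eV.

0.661 eV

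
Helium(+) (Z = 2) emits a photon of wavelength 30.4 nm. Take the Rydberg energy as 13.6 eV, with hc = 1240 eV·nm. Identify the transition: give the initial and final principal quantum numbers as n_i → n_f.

The photon energy is ΔE = hc/λ = 1240 / 30.4 = 40.79 eV.
With Z = 2, ΔE = 54.40 × (1/n_f² − 1/n_i²), so 1/n_f² − 1/n_i² = 0.7498.
Trying n_f = 1 gives 1/n_i² = 0.2502, i.e. n_i ≈ 2; this pair matches.

n_i = 2, n_f = 1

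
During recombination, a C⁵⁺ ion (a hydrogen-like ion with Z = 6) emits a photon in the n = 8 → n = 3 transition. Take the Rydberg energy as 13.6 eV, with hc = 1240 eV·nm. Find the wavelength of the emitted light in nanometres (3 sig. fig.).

26.5 nm

For Z = 6 the level energies scale as Z², so the effective Rydberg energy is 13.6 × 36 = 489.6 eV.
ΔE = 489.6 × (1/3² − 1/8²) = 489.6 × 0.09549 = 46.75 eV.
λ = hc/ΔE = 1240 / 46.75 = 26.5 nm.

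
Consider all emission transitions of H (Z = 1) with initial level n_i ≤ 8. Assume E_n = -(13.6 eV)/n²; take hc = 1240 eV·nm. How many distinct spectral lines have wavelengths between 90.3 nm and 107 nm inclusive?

6

Enumerate all n_i → n_f pairs with 1 ≤ n_f < n_i ≤ 8 and compute λ = 1240 / [13.6·1·(1/n_f² − 1/n_i²)].
Lines falling in [90.3, 107] nm: 8→1 (92.62 nm), 7→1 (93.08 nm), 6→1 (93.78 nm), 5→1 (94.98 nm), 4→1 (97.25 nm), 3→1 (102.6 nm).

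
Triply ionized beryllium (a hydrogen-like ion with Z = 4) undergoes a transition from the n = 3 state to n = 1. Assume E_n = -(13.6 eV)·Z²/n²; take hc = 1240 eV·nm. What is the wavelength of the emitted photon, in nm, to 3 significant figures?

For Z = 4 the level energies scale as Z², so the effective Rydberg energy is 13.6 × 16 = 217.6 eV.
ΔE = 217.6 × (1/1² − 1/3²) = 217.6 × 0.8889 = 193.4 eV.
λ = hc/ΔE = 1240 / 193.4 = 6.41 nm.

6.41 nm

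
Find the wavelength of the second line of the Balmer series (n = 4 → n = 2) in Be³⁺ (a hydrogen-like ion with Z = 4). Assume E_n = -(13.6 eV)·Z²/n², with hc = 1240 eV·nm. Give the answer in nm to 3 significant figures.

30.4 nm

The Balmer series terminates on n_f = 2; the second line has n_i = 2+2 = 4.
ΔE = 217.6 × (1/2² − 1/4²) = 40.80 eV.
λ = 1240 / 40.80 = 30.4 nm.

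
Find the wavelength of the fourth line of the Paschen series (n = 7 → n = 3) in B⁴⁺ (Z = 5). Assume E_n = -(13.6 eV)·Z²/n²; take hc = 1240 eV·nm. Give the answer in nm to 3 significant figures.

The Paschen series terminates on n_f = 3; the fourth line has n_i = 3+4 = 7.
ΔE = 340.0 × (1/3² − 1/7²) = 30.84 eV.
λ = 1240 / 30.84 = 40.2 nm.

40.2 nm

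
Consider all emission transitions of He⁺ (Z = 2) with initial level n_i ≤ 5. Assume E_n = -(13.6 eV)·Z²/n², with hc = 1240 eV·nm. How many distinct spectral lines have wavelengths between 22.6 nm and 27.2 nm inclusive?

3

Enumerate all n_i → n_f pairs with 1 ≤ n_f < n_i ≤ 5 and compute λ = 1240 / [13.6·4·(1/n_f² − 1/n_i²)].
Lines falling in [22.6, 27.2] nm: 5→1 (23.74 nm), 4→1 (24.31 nm), 3→1 (25.64 nm).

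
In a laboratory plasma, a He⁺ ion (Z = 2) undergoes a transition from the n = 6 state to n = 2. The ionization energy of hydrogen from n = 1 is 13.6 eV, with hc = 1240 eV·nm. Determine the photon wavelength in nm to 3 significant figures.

103 nm

For Z = 2 the level energies scale as Z², so the effective Rydberg energy is 13.6 × 4 = 54.40 eV.
ΔE = 54.40 × (1/2² − 1/6²) = 54.40 × 0.2222 = 12.09 eV.
λ = hc/ΔE = 1240 / 12.09 = 103 nm.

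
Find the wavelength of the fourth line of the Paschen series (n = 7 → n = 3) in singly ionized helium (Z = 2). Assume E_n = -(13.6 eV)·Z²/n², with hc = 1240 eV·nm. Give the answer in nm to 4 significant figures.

The Paschen series terminates on n_f = 3; the fourth line has n_i = 3+4 = 7.
ΔE = 54.40 × (1/3² − 1/7²) = 4.934 eV.
λ = 1240 / 4.934 = 251.3 nm.

251.3 nm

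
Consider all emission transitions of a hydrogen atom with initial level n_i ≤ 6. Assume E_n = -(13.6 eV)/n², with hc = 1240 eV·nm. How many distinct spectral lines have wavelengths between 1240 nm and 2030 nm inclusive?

Enumerate all n_i → n_f pairs with 1 ≤ n_f < n_i ≤ 6 and compute λ = 1240 / [13.6·1·(1/n_f² − 1/n_i²)].
Lines falling in [1240, 2030] nm: 5→3 (1282 nm), 4→3 (1876 nm).

2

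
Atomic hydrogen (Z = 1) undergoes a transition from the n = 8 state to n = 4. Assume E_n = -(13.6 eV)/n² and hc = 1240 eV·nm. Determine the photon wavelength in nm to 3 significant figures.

ΔE = 13.60 × (1/4² − 1/8²) = 13.60 × 0.04688 = 0.6375 eV.
λ = hc/ΔE = 1240 / 0.6375 = 1950 nm.
This line belongs to the Brackett series.

1950 nm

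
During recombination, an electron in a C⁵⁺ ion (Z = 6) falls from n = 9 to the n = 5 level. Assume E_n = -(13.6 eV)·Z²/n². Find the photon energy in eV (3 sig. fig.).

13.5 eV

The Bohr energies scale as Z², so for Z = 6: E_n = −489.6/n² eV.
E_9 = −489.6/81 = −6.044 eV and E_5 = −489.6/25 = −19.58 eV.
The photon energy is |E_9 − E_5| = 13.5 eV.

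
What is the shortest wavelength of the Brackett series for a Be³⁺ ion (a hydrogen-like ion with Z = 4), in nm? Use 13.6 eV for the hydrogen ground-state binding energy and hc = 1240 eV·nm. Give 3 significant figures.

The Brackett series has lower level n_f = 4; the series limit corresponds to n_i → ∞.
ΔE_max = 13.6 × 16 / 4² = 13.60 eV.
λ_min = 1240 / 13.60 = 91.2 nm.

91.2 nm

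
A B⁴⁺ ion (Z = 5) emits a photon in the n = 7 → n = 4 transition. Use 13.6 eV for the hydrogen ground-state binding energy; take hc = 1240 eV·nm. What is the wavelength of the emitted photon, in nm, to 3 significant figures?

86.6 nm

For Z = 5 the level energies scale as Z², so the effective Rydberg energy is 13.6 × 25 = 340.0 eV.
ΔE = 340.0 × (1/4² − 1/7²) = 340.0 × 0.04209 = 14.31 eV.
λ = hc/ΔE = 1240 / 14.31 = 86.6 nm.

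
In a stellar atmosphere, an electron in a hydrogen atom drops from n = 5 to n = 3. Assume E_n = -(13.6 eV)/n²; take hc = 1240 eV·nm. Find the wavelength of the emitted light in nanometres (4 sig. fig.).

ΔE = 13.60 × (1/3² − 1/5²) = 13.60 × 0.07111 = 0.9671 eV.
λ = hc/ΔE = 1240 / 0.9671 = 1282 nm.
This line belongs to the Paschen series.

1282 nm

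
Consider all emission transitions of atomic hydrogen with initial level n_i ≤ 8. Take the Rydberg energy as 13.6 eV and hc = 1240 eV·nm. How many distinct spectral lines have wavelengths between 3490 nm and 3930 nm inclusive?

1

Enumerate all n_i → n_f pairs with 1 ≤ n_f < n_i ≤ 8 and compute λ = 1240 / [13.6·1·(1/n_f² − 1/n_i²)].
Lines falling in [3490, 3930] nm: 8→5 (3741 nm).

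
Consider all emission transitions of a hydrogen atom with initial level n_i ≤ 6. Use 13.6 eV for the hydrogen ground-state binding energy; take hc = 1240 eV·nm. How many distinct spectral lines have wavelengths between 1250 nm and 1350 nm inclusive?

Enumerate all n_i → n_f pairs with 1 ≤ n_f < n_i ≤ 6 and compute λ = 1240 / [13.6·1·(1/n_f² − 1/n_i²)].
Lines falling in [1250, 1350] nm: 5→3 (1282 nm).

1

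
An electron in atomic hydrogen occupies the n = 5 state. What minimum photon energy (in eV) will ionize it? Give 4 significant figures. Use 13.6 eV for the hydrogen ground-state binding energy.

E_5 = −13.60/25 = −0.5440 eV, so ionization (to E = 0) requires 0.5440 eV.

0.5440 eV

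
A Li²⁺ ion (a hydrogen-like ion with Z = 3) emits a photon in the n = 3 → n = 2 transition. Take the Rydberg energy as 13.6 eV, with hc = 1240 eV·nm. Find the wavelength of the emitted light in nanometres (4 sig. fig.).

72.94 nm

For Z = 3 the level energies scale as Z², so the effective Rydberg energy is 13.6 × 9 = 122.4 eV.
ΔE = 122.4 × (1/2² − 1/3²) = 122.4 × 0.1389 = 17.00 eV.
λ = hc/ΔE = 1240 / 17.00 = 72.94 nm.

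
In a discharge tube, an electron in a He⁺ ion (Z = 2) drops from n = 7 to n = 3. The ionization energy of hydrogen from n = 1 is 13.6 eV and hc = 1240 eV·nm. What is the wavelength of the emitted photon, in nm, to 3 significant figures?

251 nm

For Z = 2 the level energies scale as Z², so the effective Rydberg energy is 13.6 × 4 = 54.40 eV.
ΔE = 54.40 × (1/3² − 1/7²) = 54.40 × 0.09070 = 4.934 eV.
λ = hc/ΔE = 1240 / 4.934 = 251 nm.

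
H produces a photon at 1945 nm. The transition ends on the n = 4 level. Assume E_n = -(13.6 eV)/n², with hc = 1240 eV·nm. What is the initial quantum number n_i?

n_i = 8

The photon energy is ΔE = hc/λ = 1240 / 1945 = 0.6375 eV.
With Z = 1, ΔE = 13.60 × (1/n_f² − 1/n_i²), so 1/n_f² − 1/n_i² = 0.04688.
With n_f = 4: 1/n_i² = 1/16 − 0.04688 = 0.01562, so n_i ≈ 8.00.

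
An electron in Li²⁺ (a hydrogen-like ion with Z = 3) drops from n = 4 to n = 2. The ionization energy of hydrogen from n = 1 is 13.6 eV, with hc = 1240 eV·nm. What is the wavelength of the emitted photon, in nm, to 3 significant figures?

For Z = 3 the level energies scale as Z², so the effective Rydberg energy is 13.6 × 9 = 122.4 eV.
ΔE = 122.4 × (1/2² − 1/4²) = 122.4 × 0.1875 = 22.95 eV.
λ = hc/ΔE = 1240 / 22.95 = 54.0 nm.

54.0 nm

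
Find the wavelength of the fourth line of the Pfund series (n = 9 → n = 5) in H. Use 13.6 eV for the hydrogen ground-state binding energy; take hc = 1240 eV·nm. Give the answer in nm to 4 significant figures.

3297 nm

The Pfund series terminates on n_f = 5; the fourth line has n_i = 5+4 = 9.
ΔE = 13.60 × (1/5² − 1/9²) = 0.3761 eV.
λ = 1240 / 0.3761 = 3297 nm.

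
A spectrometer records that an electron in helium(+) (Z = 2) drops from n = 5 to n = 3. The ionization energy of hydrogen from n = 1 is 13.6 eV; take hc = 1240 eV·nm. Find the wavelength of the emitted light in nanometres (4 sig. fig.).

For Z = 2 the level energies scale as Z², so the effective Rydberg energy is 13.6 × 4 = 54.40 eV.
ΔE = 54.40 × (1/3² − 1/5²) = 54.40 × 0.07111 = 3.868 eV.
λ = hc/ΔE = 1240 / 3.868 = 320.5 nm.

320.5 nm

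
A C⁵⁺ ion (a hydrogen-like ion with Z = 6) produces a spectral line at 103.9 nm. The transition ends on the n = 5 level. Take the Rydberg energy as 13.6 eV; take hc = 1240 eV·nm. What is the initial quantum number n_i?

The photon energy is ΔE = hc/λ = 1240 / 103.9 = 11.93 eV.
With Z = 6, ΔE = 489.6 × (1/n_f² − 1/n_i²), so 1/n_f² − 1/n_i² = 0.02438.
With n_f = 5: 1/n_i² = 1/25 − 0.02438 = 0.01562, so n_i ≈ 8.00.

n_i = 8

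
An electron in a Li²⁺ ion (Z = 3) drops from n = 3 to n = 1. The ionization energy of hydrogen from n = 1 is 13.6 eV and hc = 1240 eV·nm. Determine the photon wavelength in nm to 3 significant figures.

11.4 nm

For Z = 3 the level energies scale as Z², so the effective Rydberg energy is 13.6 × 9 = 122.4 eV.
ΔE = 122.4 × (1/1² − 1/3²) = 122.4 × 0.8889 = 108.8 eV.
λ = hc/ΔE = 1240 / 108.8 = 11.4 nm.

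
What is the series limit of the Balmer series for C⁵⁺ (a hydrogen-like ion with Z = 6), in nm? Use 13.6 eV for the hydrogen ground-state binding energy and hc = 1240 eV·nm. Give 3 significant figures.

The Balmer series has lower level n_f = 2; the series limit corresponds to n_i → ∞.
ΔE_max = 13.6 × 36 / 2² = 122.4 eV.
λ_min = 1240 / 122.4 = 10.1 nm.

10.1 nm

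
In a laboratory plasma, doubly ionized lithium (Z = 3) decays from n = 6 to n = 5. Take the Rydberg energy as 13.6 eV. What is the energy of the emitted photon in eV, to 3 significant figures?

The Bohr energies scale as Z², so for Z = 3: E_n = −122.4/n² eV.
E_6 = −122.4/36 = −3.400 eV and E_5 = −122.4/25 = −4.896 eV.
The photon energy is |E_6 − E_5| = 1.50 eV.

1.50 eV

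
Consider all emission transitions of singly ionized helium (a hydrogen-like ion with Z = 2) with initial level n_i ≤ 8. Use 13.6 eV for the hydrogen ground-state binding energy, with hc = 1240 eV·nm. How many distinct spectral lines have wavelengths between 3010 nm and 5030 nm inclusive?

2

Enumerate all n_i → n_f pairs with 1 ≤ n_f < n_i ≤ 8 and compute λ = 1240 / [13.6·4·(1/n_f² − 1/n_i²)].
Lines falling in [3010, 5030] nm: 7→6 (3093 nm), 8→7 (4765 nm).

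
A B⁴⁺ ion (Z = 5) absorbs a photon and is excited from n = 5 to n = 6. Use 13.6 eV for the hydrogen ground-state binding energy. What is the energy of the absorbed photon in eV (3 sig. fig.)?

The Bohr energies scale as Z², so for Z = 5: E_n = −340.0/n² eV.
E_6 = −340.0/36 = −9.444 eV and E_5 = −340.0/25 = −13.60 eV.
The photon energy is |E_6 − E_5| = 4.16 eV.

4.16 eV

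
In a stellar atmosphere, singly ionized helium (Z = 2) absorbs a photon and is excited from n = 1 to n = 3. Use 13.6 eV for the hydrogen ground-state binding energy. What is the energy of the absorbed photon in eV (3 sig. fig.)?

48.4 eV

The Bohr energies scale as Z², so for Z = 2: E_n = −54.40/n² eV.
E_3 = −54.40/9 = −6.044 eV and E_1 = −54.40/1 = −54.40 eV.
The photon energy is |E_3 − E_1| = 48.4 eV.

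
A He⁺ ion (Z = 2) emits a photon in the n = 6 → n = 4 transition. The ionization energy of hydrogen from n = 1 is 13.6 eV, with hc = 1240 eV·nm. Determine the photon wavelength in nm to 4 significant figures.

For Z = 2 the level energies scale as Z², so the effective Rydberg energy is 13.6 × 4 = 54.40 eV.
ΔE = 54.40 × (1/4² − 1/6²) = 54.40 × 0.03472 = 1.889 eV.
λ = hc/ΔE = 1240 / 1.889 = 656.5 nm.

656.5 nm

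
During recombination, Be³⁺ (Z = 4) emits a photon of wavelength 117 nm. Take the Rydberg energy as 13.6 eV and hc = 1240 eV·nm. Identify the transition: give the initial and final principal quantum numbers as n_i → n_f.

The photon energy is ΔE = hc/λ = 1240 / 117 = 10.60 eV.
With Z = 4, ΔE = 217.6 × (1/n_f² − 1/n_i²), so 1/n_f² − 1/n_i² = 0.04871.
Trying n_f = 3 gives 1/n_i² = 0.06241, i.e. n_i ≈ 4; this pair matches.

n_i = 4, n_f = 3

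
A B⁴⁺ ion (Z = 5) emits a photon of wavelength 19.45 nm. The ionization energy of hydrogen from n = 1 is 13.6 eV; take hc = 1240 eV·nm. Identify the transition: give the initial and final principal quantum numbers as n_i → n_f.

The photon energy is ΔE = hc/λ = 1240 / 19.45 = 63.75 eV.
With Z = 5, ΔE = 340.0 × (1/n_f² − 1/n_i²), so 1/n_f² − 1/n_i² = 0.1875.
Trying n_f = 2 gives 1/n_i² = 0.06249, i.e. n_i ≈ 4; this pair matches.

n_i = 4, n_f = 2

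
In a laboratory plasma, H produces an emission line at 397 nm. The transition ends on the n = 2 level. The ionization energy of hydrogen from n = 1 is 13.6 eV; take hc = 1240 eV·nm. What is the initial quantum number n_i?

n_i = 7

The photon energy is ΔE = hc/λ = 1240 / 397 = 3.123 eV.
With Z = 1, ΔE = 13.60 × (1/n_f² − 1/n_i²), so 1/n_f² − 1/n_i² = 0.2297.
With n_f = 2: 1/n_i² = 1/4 − 0.2297 = 0.02034, so n_i ≈ 7.01.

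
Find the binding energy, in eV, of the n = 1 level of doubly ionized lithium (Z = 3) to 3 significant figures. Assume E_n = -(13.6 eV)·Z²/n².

122 eV

E_n = −13.6 Z²/n² = −122.4/n² eV for Z = 3.
E_1 = −122.4/1 = −122 eV, so ionization (to E = 0) requires 122 eV.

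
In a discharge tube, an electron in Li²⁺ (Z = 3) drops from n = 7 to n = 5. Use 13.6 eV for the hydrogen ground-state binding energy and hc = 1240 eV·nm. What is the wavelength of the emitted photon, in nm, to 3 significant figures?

517 nm

For Z = 3 the level energies scale as Z², so the effective Rydberg energy is 13.6 × 9 = 122.4 eV.
ΔE = 122.4 × (1/5² − 1/7²) = 122.4 × 0.01959 = 2.398 eV.
λ = hc/ΔE = 1240 / 2.398 = 517 nm.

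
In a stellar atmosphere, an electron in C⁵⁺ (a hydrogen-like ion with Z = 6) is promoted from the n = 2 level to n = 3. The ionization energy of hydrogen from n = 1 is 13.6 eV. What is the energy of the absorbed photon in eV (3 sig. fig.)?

68.0 eV

The Bohr energies scale as Z², so for Z = 6: E_n = −489.6/n² eV.
E_3 = −489.6/9 = −54.40 eV and E_2 = −489.6/4 = −122.4 eV.
The photon energy is |E_3 − E_2| = 68.0 eV.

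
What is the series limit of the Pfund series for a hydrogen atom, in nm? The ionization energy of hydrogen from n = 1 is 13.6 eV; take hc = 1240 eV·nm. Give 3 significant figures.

The Pfund series has lower level n_f = 5; the series limit corresponds to n_i → ∞.
ΔE_max = 13.6 × 1 / 5² = 0.5440 eV.
λ_min = 1240 / 0.5440 = 2280 nm.

2280 nm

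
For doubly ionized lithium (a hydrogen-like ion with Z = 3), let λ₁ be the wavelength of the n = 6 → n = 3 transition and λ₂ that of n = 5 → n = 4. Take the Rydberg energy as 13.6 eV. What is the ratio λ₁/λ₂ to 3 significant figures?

λ ∝ 1/ΔE ∝ 1/(1/n_f² − 1/n_i²), and the Z² and hc factors cancel in the ratio.
λ₁/λ₂ = (1/4² − 1/5²)/(1/3² − 1/6²) = 0.02250/0.08333 = 0.270.

0.270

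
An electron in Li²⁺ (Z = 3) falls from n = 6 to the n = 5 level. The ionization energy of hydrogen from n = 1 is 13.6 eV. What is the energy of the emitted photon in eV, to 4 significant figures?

1.496 eV

The Bohr energies scale as Z², so for Z = 3: E_n = −122.4/n² eV.
E_6 = −122.4/36 = −3.400 eV and E_5 = −122.4/25 = −4.896 eV.
The photon energy is |E_6 − E_5| = 1.496 eV.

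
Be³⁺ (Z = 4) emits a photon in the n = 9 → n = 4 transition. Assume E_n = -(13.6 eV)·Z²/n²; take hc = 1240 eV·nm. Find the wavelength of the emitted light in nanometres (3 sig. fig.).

For Z = 4 the level energies scale as Z², so the effective Rydberg energy is 13.6 × 16 = 217.6 eV.
ΔE = 217.6 × (1/4² − 1/9²) = 217.6 × 0.05015 = 10.91 eV.
λ = hc/ΔE = 1240 / 10.91 = 114 nm.

114 nm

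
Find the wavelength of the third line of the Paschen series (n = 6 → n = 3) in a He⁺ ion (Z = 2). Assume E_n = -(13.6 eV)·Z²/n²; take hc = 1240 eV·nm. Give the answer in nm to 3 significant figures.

274 nm

The Paschen series terminates on n_f = 3; the third line has n_i = 3+3 = 6.
ΔE = 54.40 × (1/3² − 1/6²) = 4.533 eV.
λ = 1240 / 4.533 = 274 nm.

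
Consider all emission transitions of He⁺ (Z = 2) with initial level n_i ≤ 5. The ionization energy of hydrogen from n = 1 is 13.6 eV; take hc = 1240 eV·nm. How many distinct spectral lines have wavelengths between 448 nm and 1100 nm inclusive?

Enumerate all n_i → n_f pairs with 1 ≤ n_f < n_i ≤ 5 and compute λ = 1240 / [13.6·4·(1/n_f² − 1/n_i²)].
Lines falling in [448, 1100] nm: 4→3 (468.9 nm), 5→4 (1013 nm).

2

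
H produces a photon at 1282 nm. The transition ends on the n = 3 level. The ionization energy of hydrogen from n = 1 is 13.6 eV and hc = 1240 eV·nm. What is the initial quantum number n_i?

n_i = 5

The photon energy is ΔE = hc/λ = 1240 / 1282 = 0.9672 eV.
With Z = 1, ΔE = 13.60 × (1/n_f² − 1/n_i²), so 1/n_f² − 1/n_i² = 0.07112.
With n_f = 3: 1/n_i² = 1/9 − 0.07112 = 0.03999, so n_i ≈ 5.00.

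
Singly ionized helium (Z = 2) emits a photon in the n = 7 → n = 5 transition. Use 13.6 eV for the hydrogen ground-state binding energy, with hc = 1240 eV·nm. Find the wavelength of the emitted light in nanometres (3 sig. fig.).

For Z = 2 the level energies scale as Z², so the effective Rydberg energy is 13.6 × 4 = 54.40 eV.
ΔE = 54.40 × (1/5² − 1/7²) = 54.40 × 0.01959 = 1.066 eV.
λ = hc/ΔE = 1240 / 1.066 = 1160 nm.

1160 nm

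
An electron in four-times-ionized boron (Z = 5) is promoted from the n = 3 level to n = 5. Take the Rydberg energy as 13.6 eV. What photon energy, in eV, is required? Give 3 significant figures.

The Bohr energies scale as Z², so for Z = 5: E_n = −340.0/n² eV.
E_5 = −340.0/25 = −13.60 eV and E_3 = −340.0/9 = −37.78 eV.
The photon energy is |E_5 − E_3| = 24.2 eV.

24.2 eV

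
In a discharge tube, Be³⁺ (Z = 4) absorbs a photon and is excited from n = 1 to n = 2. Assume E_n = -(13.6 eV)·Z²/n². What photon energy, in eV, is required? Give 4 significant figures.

The Bohr energies scale as Z², so for Z = 4: E_n = −217.6/n² eV.
E_2 = −217.6/4 = −54.40 eV and E_1 = −217.6/1 = −217.6 eV.
The photon energy is |E_2 − E_1| = 163.2 eV.

163.2 eV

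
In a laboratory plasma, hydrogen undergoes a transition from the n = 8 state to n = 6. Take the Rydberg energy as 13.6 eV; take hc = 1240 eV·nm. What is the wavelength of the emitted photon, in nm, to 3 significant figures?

ΔE = 13.60 × (1/6² − 1/8²) = 13.60 × 0.01215 = 0.1653 eV.
λ = hc/ΔE = 1240 / 0.1653 = 7500 nm.

7500 nm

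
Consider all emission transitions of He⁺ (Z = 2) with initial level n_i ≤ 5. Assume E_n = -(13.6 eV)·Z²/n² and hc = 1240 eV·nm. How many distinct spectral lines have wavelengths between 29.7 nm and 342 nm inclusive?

Enumerate all n_i → n_f pairs with 1 ≤ n_f < n_i ≤ 5 and compute λ = 1240 / [13.6·4·(1/n_f² − 1/n_i²)].
Lines falling in [29.7, 342] nm: 2→1 (30.39 nm), 5→2 (108.5 nm), 4→2 (121.6 nm), 3→2 (164.1 nm), 5→3 (320.5 nm).

5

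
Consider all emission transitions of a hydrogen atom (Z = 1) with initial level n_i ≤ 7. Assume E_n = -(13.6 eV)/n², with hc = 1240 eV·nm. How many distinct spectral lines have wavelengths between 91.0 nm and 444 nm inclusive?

Enumerate all n_i → n_f pairs with 1 ≤ n_f < n_i ≤ 7 and compute λ = 1240 / [13.6·1·(1/n_f² − 1/n_i²)].
Lines falling in [91.0, 444] nm: 7→1 (93.08 nm), 6→1 (93.78 nm), 5→1 (94.98 nm), 4→1 (97.25 nm), 3→1 (102.6 nm), 2→1 (121.6 nm), 7→2 (397.1 nm), 6→2 (410.3 nm), 5→2 (434.2 nm).

9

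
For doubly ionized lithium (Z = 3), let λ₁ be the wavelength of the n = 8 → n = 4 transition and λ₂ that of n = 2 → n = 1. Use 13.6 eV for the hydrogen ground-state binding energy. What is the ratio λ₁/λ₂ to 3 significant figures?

λ ∝ 1/ΔE ∝ 1/(1/n_f² − 1/n_i²), and the Z² and hc factors cancel in the ratio.
λ₁/λ₂ = (1/1² − 1/2²)/(1/4² − 1/8²) = 0.7500/0.04688 = 16.0.

16.0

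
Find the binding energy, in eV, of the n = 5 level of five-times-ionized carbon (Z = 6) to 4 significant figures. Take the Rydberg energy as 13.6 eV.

E_n = −13.6 Z²/n² = −489.6/n² eV for Z = 6.
E_5 = −489.6/25 = −19.58 eV, so ionization (to E = 0) requires 19.58 eV.

19.58 eV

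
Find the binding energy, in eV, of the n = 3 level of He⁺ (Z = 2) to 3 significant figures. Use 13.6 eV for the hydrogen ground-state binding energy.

E_n = −13.6 Z²/n² = −54.40/n² eV for Z = 2.
E_3 = −54.40/9 = −6.04 eV, so ionization (to E = 0) requires 6.04 eV.

6.04 eV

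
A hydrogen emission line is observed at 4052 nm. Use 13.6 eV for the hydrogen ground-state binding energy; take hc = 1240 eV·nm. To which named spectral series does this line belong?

Brackett

ΔE = 1240/4052 = 0.3060 eV.
This matches 13.6 × (1/4² − 1/5²), so n_f = 4: the Brackett series.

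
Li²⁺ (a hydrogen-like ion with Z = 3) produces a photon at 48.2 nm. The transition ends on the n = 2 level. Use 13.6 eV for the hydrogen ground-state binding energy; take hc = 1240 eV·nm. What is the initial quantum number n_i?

n_i = 5

The photon energy is ΔE = hc/λ = 1240 / 48.2 = 25.73 eV.
With Z = 3, ΔE = 122.4 × (1/n_f² − 1/n_i²), so 1/n_f² − 1/n_i² = 0.2102.
With n_f = 2: 1/n_i² = 1/4 − 0.2102 = 0.03982, so n_i ≈ 5.01.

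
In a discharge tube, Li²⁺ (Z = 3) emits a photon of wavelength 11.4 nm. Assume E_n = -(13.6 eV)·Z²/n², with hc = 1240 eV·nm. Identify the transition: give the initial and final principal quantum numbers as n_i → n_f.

The photon energy is ΔE = hc/λ = 1240 / 11.4 = 108.8 eV.
With Z = 3, ΔE = 122.4 × (1/n_f² − 1/n_i²), so 1/n_f² − 1/n_i² = 0.8887.
Trying n_f = 1 gives 1/n_i² = 0.1113, i.e. n_i ≈ 3; this pair matches.

n_i = 3, n_f = 1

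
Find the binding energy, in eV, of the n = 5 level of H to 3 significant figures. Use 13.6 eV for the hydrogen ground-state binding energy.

E_5 = −13.60/25 = −0.544 eV, so ionization (to E = 0) requires 0.544 eV.

0.544 eV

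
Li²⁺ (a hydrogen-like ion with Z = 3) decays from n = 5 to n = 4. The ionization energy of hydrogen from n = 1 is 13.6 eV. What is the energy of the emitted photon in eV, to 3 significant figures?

2.75 eV

The Bohr energies scale as Z², so for Z = 3: E_n = −122.4/n² eV.
E_5 = −122.4/25 = −4.896 eV and E_4 = −122.4/16 = −7.650 eV.
The photon energy is |E_5 − E_4| = 2.75 eV.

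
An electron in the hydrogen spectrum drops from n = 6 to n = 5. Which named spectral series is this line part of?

The series is set by the lower level: n_f = 5 is the Pfund series.

Pfund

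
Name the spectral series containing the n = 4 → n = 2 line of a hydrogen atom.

The series is set by the lower level: n_f = 2 is the Balmer series.

Balmer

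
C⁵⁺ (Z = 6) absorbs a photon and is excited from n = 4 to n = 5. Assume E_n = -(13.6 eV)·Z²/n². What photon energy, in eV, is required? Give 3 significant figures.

The Bohr energies scale as Z², so for Z = 6: E_n = −489.6/n² eV.
E_5 = −489.6/25 = −19.58 eV and E_4 = −489.6/16 = −30.60 eV.
The photon energy is |E_5 − E_4| = 11.0 eV.

11.0 eV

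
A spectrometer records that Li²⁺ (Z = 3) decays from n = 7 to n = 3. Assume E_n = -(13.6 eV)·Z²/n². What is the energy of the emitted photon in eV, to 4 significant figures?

11.10 eV

The Bohr energies scale as Z², so for Z = 3: E_n = −122.4/n² eV.
E_7 = −122.4/49 = −2.498 eV and E_3 = −122.4/9 = −13.60 eV.
The photon energy is |E_7 − E_3| = 11.10 eV.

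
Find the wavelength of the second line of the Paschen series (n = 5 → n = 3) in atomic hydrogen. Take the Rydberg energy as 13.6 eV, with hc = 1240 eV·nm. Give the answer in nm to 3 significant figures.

The Paschen series terminates on n_f = 3; the second line has n_i = 3+2 = 5.
ΔE = 13.60 × (1/3² − 1/5²) = 0.9671 eV.
λ = 1240 / 0.9671 = 1280 nm.

1280 nm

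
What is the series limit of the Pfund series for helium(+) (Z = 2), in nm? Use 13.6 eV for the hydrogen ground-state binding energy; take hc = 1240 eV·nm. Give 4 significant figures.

569.9 nm

The Pfund series has lower level n_f = 5; the series limit corresponds to n_i → ∞.
ΔE_max = 13.6 × 4 / 5² = 2.176 eV.
λ_min = 1240 / 2.176 = 569.9 nm.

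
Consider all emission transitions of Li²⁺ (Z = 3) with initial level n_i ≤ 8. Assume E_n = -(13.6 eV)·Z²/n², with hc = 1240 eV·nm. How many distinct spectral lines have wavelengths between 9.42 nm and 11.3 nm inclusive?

5

Enumerate all n_i → n_f pairs with 1 ≤ n_f < n_i ≤ 8 and compute λ = 1240 / [13.6·9·(1/n_f² − 1/n_i²)].
Lines falling in [9.42, 11.3] nm: 8→1 (10.29 nm), 7→1 (10.34 nm), 6→1 (10.42 nm), 5→1 (10.55 nm), 4→1 (10.81 nm).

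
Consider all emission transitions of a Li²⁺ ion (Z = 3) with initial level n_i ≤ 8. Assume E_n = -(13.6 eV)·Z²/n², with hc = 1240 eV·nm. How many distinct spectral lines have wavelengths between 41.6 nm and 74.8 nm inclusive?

6

Enumerate all n_i → n_f pairs with 1 ≤ n_f < n_i ≤ 8 and compute λ = 1240 / [13.6·9·(1/n_f² − 1/n_i²)].
Lines falling in [41.6, 74.8] nm: 8→2 (43.22 nm), 7→2 (44.12 nm), 6→2 (45.59 nm), 5→2 (48.24 nm), 4→2 (54.03 nm), 3→2 (72.94 nm).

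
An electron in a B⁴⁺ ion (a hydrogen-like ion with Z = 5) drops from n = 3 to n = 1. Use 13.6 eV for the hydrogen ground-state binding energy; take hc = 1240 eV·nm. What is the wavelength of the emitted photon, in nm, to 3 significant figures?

For Z = 5 the level energies scale as Z², so the effective Rydberg energy is 13.6 × 25 = 340.0 eV.
ΔE = 340.0 × (1/1² − 1/3²) = 340.0 × 0.8889 = 302.2 eV.
λ = hc/ΔE = 1240 / 302.2 = 4.10 nm.

4.10 nm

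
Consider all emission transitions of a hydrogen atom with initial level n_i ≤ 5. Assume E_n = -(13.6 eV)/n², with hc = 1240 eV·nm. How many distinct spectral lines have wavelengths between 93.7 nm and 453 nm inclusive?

Enumerate all n_i → n_f pairs with 1 ≤ n_f < n_i ≤ 5 and compute λ = 1240 / [13.6·1·(1/n_f² − 1/n_i²)].
Lines falling in [93.7, 453] nm: 5→1 (94.98 nm), 4→1 (97.25 nm), 3→1 (102.6 nm), 2→1 (121.6 nm), 5→2 (434.2 nm).

5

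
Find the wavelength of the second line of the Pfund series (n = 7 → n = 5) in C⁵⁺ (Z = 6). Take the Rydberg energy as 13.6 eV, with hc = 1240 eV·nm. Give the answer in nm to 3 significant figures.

The Pfund series terminates on n_f = 5; the second line has n_i = 5+2 = 7.
ΔE = 489.6 × (1/5² − 1/7²) = 9.592 eV.
λ = 1240 / 9.592 = 129 nm.

129 nm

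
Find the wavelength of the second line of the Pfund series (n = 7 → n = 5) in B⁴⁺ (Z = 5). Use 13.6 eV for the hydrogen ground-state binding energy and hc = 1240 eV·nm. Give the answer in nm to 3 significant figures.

The Pfund series terminates on n_f = 5; the second line has n_i = 5+2 = 7.
ΔE = 340.0 × (1/5² − 1/7²) = 6.661 eV.
λ = 1240 / 6.661 = 186 nm.

186 nm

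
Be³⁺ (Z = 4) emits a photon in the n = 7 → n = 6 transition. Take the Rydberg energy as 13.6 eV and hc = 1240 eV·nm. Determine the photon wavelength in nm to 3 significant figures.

For Z = 4 the level energies scale as Z², so the effective Rydberg energy is 13.6 × 16 = 217.6 eV.
ΔE = 217.6 × (1/6² − 1/7²) = 217.6 × 0.007370 = 1.604 eV.
λ = hc/ΔE = 1240 / 1.604 = 773 nm.

773 nm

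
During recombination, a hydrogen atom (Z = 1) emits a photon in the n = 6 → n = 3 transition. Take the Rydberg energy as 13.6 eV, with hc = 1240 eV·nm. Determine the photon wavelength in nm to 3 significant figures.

1090 nm

ΔE = 13.60 × (1/3² − 1/6²) = 13.60 × 0.08333 = 1.133 eV.
λ = hc/ΔE = 1240 / 1.133 = 1090 nm.
This line belongs to the Paschen series.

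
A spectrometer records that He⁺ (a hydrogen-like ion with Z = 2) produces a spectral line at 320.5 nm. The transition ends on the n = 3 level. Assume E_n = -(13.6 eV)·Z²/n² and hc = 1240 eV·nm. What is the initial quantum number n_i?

The photon energy is ΔE = hc/λ = 1240 / 320.5 = 3.869 eV.
With Z = 2, ΔE = 54.40 × (1/n_f² − 1/n_i²), so 1/n_f² − 1/n_i² = 0.07112.
With n_f = 3: 1/n_i² = 1/9 − 0.07112 = 0.03999, so n_i ≈ 5.00.

n_i = 5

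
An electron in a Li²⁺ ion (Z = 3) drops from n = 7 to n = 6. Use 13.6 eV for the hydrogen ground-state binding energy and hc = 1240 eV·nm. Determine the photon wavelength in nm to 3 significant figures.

1370 nm

For Z = 3 the level energies scale as Z², so the effective Rydberg energy is 13.6 × 9 = 122.4 eV.
ΔE = 122.4 × (1/6² − 1/7²) = 122.4 × 0.007370 = 0.9020 eV.
λ = hc/ΔE = 1240 / 0.9020 = 1370 nm.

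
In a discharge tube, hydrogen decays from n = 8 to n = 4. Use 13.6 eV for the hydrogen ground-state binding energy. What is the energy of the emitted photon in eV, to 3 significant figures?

0.638 eV

E_8 = −13.60/64 = −0.2125 eV and E_4 = −13.60/16 = −0.8500 eV.
The photon energy is |E_8 − E_4| = 0.638 eV.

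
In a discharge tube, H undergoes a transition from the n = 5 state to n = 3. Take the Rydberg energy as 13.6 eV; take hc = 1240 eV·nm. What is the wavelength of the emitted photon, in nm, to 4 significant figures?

ΔE = 13.60 × (1/3² − 1/5²) = 13.60 × 0.07111 = 0.9671 eV.
λ = hc/ΔE = 1240 / 0.9671 = 1282 nm.
This line belongs to the Paschen series.

1282 nm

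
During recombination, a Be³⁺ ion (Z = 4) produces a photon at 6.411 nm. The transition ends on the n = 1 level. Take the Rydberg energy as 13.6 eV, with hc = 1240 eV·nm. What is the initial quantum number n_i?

The photon energy is ΔE = hc/λ = 1240 / 6.411 = 193.4 eV.
With Z = 4, ΔE = 217.6 × (1/n_f² − 1/n_i²), so 1/n_f² − 1/n_i² = 0.8889.
With n_f = 1: 1/n_i² = 1/1 − 0.8889 = 0.1111, so n_i ≈ 3.00.

n_i = 3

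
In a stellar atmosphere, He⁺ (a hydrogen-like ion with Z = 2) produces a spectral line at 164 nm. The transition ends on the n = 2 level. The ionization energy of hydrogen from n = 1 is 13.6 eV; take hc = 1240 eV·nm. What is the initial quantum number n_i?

The photon energy is ΔE = hc/λ = 1240 / 164 = 7.561 eV.
With Z = 2, ΔE = 54.40 × (1/n_f² − 1/n_i²), so 1/n_f² − 1/n_i² = 0.1390.
With n_f = 2: 1/n_i² = 1/4 − 0.1390 = 0.1110, so n_i ≈ 3.00.

n_i = 3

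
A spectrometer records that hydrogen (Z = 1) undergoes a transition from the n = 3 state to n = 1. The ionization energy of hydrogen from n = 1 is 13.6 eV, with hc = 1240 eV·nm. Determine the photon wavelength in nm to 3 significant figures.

103 nm

ΔE = 13.60 × (1/1² − 1/3²) = 13.60 × 0.8889 = 12.09 eV.
λ = hc/ΔE = 1240 / 12.09 = 103 nm.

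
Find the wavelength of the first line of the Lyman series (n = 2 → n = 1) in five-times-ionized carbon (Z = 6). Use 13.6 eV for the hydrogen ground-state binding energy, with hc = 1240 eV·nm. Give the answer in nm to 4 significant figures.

3.377 nm

The Lyman series terminates on n_f = 1; the first line has n_i = 1+1 = 2.
ΔE = 489.6 × (1/1² − 1/2²) = 367.2 eV.
λ = 1240 / 367.2 = 3.377 nm.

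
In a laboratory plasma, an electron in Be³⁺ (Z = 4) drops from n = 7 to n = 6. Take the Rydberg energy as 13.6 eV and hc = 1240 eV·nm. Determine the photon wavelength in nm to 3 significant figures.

For Z = 4 the level energies scale as Z², so the effective Rydberg energy is 13.6 × 16 = 217.6 eV.
ΔE = 217.6 × (1/6² − 1/7²) = 217.6 × 0.007370 = 1.604 eV.
λ = hc/ΔE = 1240 / 1.604 = 773 nm.

773 nm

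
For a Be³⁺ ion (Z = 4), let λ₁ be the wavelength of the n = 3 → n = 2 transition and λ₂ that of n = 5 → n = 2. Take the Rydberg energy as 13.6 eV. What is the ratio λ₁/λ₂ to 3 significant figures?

1.51

λ ∝ 1/ΔE ∝ 1/(1/n_f² − 1/n_i²), and the Z² and hc factors cancel in the ratio.
λ₁/λ₂ = (1/2² − 1/5²)/(1/2² − 1/3²) = 0.2100/0.1389 = 1.51.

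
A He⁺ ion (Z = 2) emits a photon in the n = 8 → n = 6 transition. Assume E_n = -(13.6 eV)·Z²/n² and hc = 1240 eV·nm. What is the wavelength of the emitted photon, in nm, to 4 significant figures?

For Z = 2 the level energies scale as Z², so the effective Rydberg energy is 13.6 × 4 = 54.40 eV.
ΔE = 54.40 × (1/6² − 1/8²) = 54.40 × 0.01215 = 0.6611 eV.
λ = hc/ΔE = 1240 / 0.6611 = 1876 nm.

1876 nm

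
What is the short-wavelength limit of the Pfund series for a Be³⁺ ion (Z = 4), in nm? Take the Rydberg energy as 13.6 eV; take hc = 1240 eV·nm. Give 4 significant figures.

142.5 nm

The Pfund series has lower level n_f = 5; the series limit corresponds to n_i → ∞.
ΔE_max = 13.6 × 16 / 5² = 8.704 eV.
λ_min = 1240 / 8.704 = 142.5 nm.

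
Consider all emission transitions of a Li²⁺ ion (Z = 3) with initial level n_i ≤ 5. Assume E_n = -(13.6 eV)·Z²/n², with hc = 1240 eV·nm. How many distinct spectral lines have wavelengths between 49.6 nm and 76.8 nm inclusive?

2

Enumerate all n_i → n_f pairs with 1 ≤ n_f < n_i ≤ 5 and compute λ = 1240 / [13.6·9·(1/n_f² − 1/n_i²)].
Lines falling in [49.6, 76.8] nm: 4→2 (54.03 nm), 3→2 (72.94 nm).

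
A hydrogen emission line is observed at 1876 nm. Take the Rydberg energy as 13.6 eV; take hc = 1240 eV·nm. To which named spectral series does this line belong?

Paschen

ΔE = 1240/1876 = 0.6610 eV.
This matches 13.6 × (1/3² − 1/4²), so n_f = 3: the Paschen series.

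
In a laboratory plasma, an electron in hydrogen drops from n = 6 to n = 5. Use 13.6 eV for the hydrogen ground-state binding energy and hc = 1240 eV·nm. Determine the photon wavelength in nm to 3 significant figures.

ΔE = 13.60 × (1/5² − 1/6²) = 13.60 × 0.01222 = 0.1662 eV.
λ = hc/ΔE = 1240 / 0.1662 = 7460 nm.

7460 nm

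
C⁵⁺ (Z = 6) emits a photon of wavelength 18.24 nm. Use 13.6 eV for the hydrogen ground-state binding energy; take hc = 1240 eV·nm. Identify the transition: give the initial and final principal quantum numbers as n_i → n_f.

The photon energy is ΔE = hc/λ = 1240 / 18.24 = 67.98 eV.
With Z = 6, ΔE = 489.6 × (1/n_f² − 1/n_i²), so 1/n_f² − 1/n_i² = 0.1389.
Trying n_f = 2 gives 1/n_i² = 0.1111, i.e. n_i ≈ 3; this pair matches.

n_i = 3, n_f = 2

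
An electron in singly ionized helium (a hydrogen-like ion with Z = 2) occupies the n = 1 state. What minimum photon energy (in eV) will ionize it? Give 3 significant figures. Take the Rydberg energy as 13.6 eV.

E_n = −13.6 Z²/n² = −54.40/n² eV for Z = 2.
E_1 = −54.40/1 = −54.4 eV, so ionization (to E = 0) requires 54.4 eV.

54.4 eV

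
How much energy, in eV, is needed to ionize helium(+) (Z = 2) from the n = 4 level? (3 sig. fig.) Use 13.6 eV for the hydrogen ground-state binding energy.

3.40 eV

E_n = −13.6 Z²/n² = −54.40/n² eV for Z = 2.
E_4 = −54.40/16 = −3.40 eV, so ionization (to E = 0) requires 3.40 eV.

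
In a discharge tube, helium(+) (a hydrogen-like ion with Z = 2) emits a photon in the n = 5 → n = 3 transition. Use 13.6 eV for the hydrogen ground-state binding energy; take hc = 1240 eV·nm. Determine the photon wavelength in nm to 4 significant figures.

320.5 nm

For Z = 2 the level energies scale as Z², so the effective Rydberg energy is 13.6 × 4 = 54.40 eV.
ΔE = 54.40 × (1/3² − 1/5²) = 54.40 × 0.07111 = 3.868 eV.
λ = hc/ΔE = 1240 / 3.868 = 320.5 nm.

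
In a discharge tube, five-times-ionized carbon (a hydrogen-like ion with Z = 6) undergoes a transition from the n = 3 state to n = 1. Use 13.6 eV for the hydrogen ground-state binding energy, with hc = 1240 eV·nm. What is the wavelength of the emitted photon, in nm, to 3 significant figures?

For Z = 6 the level energies scale as Z², so the effective Rydberg energy is 13.6 × 36 = 489.6 eV.
ΔE = 489.6 × (1/1² − 1/3²) = 489.6 × 0.8889 = 435.2 eV.
λ = hc/ΔE = 1240 / 435.2 = 2.85 nm.

2.85 nm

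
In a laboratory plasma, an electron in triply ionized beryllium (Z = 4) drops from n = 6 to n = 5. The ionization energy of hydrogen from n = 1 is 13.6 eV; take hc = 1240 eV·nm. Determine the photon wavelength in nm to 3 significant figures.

For Z = 4 the level energies scale as Z², so the effective Rydberg energy is 13.6 × 16 = 217.6 eV.
ΔE = 217.6 × (1/5² − 1/6²) = 217.6 × 0.01222 = 2.660 eV.
λ = hc/ΔE = 1240 / 2.660 = 466 nm.

466 nm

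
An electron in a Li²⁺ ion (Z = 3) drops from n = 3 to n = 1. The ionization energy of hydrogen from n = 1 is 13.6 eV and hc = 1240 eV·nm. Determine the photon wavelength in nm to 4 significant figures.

11.40 nm

For Z = 3 the level energies scale as Z², so the effective Rydberg energy is 13.6 × 9 = 122.4 eV.
ΔE = 122.4 × (1/1² − 1/3²) = 122.4 × 0.8889 = 108.8 eV.
λ = hc/ΔE = 1240 / 108.8 = 11.40 nm.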